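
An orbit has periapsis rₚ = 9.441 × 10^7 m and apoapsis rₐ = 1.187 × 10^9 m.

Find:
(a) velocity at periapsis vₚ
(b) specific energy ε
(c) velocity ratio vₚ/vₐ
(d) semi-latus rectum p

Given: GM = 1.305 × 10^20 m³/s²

(a) With a = (rₚ + rₐ)/2 = 6.40705e+08 m, vₚ = √(GM (2/rₚ − 1/a)) = √(1.305e+20 · (2/9.441e+07 − 1/6.40705e+08)) m/s ≈ 1.6e+06 m/s
(b) With a = (rₚ + rₐ)/2 = 6.40705e+08 m, ε = −GM/(2a) = −1.305e+20/(2 · 6.40705e+08) J/kg ≈ -1.018e+11 J/kg
(c) Conservation of angular momentum (rₚvₚ = rₐvₐ) gives vₚ/vₐ = rₐ/rₚ = 1.187e+09/9.441e+07 ≈ 12.57
(d) From a = (rₚ + rₐ)/2 = 6.40705e+08 m and e = (rₐ − rₚ)/(rₐ + rₚ) = 0.852647, p = a(1 − e²) = 6.40705e+08 · (1 − (0.852647)²) ≈ 1.749e+08 m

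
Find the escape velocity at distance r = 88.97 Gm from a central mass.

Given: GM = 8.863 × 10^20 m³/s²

Convert to SI: r = 88.97 Gm = 8.897e+10 m.
Escape velocity comes from setting total energy to zero: ½v² − GM/r = 0 ⇒ v_esc = √(2GM / r).
v_esc = √(2 · 8.863e+20 / 8.897e+10) m/s ≈ 1.412e+05 m/s = 141.2 km/s.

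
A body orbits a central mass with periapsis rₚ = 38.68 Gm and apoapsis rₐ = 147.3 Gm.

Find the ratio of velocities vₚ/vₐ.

Convert to SI: rₚ = 38.68 Gm = 3.868e+10 m; rₐ = 147.3 Gm = 1.473e+11 m.
Conservation of angular momentum gives rₚvₚ = rₐvₐ, so vₚ/vₐ = rₐ/rₚ.
vₚ/vₐ = 1.473e+11 / 3.868e+10 ≈ 3.808.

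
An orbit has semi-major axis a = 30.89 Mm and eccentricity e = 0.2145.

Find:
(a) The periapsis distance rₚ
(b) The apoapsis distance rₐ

Convert to SI: a = 30.89 Mm = 3.089e+07 m.
(a) rₚ = a(1 − e) = 3.089e+07 · (1 − 0.2145) = 3.089e+07 · 0.7855 ≈ 2.426e+07 m = 24.26 Mm.
(b) rₐ = a(1 + e) = 3.089e+07 · (1 + 0.2145) = 3.089e+07 · 1.2145 ≈ 3.752e+07 m = 37.52 Mm.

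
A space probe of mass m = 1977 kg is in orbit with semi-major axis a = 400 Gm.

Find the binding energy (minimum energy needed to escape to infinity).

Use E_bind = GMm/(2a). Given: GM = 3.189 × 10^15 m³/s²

Convert to SI: a = 400 Gm = 4e+11 m.
Total orbital energy is E = −GMm/(2a); binding energy is E_bind = −E = GMm/(2a).
E_bind = 3.189e+15 · 1977 / (2 · 4e+11) J ≈ 7.881e+06 J = 7.881 MJ.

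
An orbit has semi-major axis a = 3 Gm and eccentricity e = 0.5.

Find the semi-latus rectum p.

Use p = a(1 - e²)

Convert to SI: a = 3 Gm = 3e+09 m.
p = a (1 − e²).
p = 3e+09 · (1 − (0.5)²) = 3e+09 · 0.75 ≈ 2.25e+09 m = 2.25 Gm.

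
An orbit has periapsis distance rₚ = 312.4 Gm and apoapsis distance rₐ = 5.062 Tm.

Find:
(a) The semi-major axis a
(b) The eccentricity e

Convert to SI: rₚ = 312.4 Gm = 3.124e+11 m; rₐ = 5.062 Tm = 5.062e+12 m.
(a) a = (rₚ + rₐ) / 2 = (3.124e+11 + 5.062e+12) / 2 ≈ 2.687e+12 m = 2.687 Tm.
(b) e = (rₐ − rₚ) / (rₐ + rₚ) = (5.062e+12 − 3.124e+11) / (5.062e+12 + 3.124e+11) ≈ 0.8837.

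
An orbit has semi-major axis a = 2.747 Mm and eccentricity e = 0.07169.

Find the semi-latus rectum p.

Convert to SI: a = 2.747 Mm = 2.747e+06 m.
p = a (1 − e²).
p = 2.747e+06 · (1 − (0.07169)²) = 2.747e+06 · 0.994861 ≈ 2.733e+06 m = 2.733 Mm.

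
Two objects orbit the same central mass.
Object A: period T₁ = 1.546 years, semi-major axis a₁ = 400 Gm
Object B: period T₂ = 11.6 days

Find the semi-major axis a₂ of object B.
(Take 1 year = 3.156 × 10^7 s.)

Convert to SI: T₁ = 1.546 years = 4.87918e+07 s; a₁ = 400 Gm = 4e+11 m; T₂ = 11.6 days = 1.00224e+06 s.
Kepler's third law: (T₁/T₂)² = (a₁/a₂)³ ⇒ a₂ = a₁ · (T₂/T₁)^(2/3).
T₂/T₁ = 1.00224e+06 / 4.87918e+07 = 0.0205412.
a₂ = 4e+11 · (0.0205412)^(2/3) m ≈ 3e+10 m = 30 Gm.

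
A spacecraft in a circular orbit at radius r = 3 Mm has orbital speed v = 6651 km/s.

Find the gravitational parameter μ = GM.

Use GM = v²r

Convert to SI: r = 3 Mm = 3e+06 m; v = 6651 km/s = 6.651e+06 m/s.
For a circular orbit v² = GM/r, so GM = v² · r.
GM = (6.651e+06)² · 3e+06 m³/s² ≈ 1.327e+20 m³/s² = 1.327 × 10^20 m³/s².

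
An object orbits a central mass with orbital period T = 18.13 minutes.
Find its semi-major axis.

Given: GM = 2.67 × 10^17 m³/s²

Convert to SI: T = 18.13 minutes = 1087.8 s.
Invert Kepler's third law: a = (GM · T² / (4π²))^(1/3).
Substituting T = 1087.8 s and GM = 2.67e+17 m³/s²:
a = (2.67e+17 · (1087.8)² / (4π²))^(1/3) m
a ≈ 2e+07 m = 20 Mm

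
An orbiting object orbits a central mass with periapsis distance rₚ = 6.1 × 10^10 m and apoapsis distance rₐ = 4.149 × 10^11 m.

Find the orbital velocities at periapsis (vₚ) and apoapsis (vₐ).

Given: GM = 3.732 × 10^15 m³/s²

Use the vis-viva equation v² = GM(2/r − 1/a) with a = (rₚ + rₐ)/2 = (6.1e+10 + 4.149e+11)/2 = 2.3795e+11 m.
vₚ = √(GM · (2/rₚ − 1/a)) = √(3.732e+15 · (2/6.1e+10 − 1/2.3795e+11)) m/s ≈ 326.6 m/s = 326.6 m/s.
vₐ = √(GM · (2/rₐ − 1/a)) = √(3.732e+15 · (2/4.149e+11 − 1/2.3795e+11)) m/s ≈ 48.02 m/s = 48.02 m/s.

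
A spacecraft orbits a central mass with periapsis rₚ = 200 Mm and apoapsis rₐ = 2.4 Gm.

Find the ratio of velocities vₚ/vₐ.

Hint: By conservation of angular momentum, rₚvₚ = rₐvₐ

Convert to SI: rₚ = 200 Mm = 2e+08 m; rₐ = 2.4 Gm = 2.4e+09 m.
Conservation of angular momentum gives rₚvₚ = rₐvₐ, so vₚ/vₐ = rₐ/rₚ.
vₚ/vₐ = 2.4e+09 / 2e+08 ≈ 12.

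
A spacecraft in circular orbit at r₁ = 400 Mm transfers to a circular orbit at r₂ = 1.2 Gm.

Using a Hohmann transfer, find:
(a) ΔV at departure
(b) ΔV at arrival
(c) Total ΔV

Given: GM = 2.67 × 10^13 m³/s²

Convert to SI: r₁ = 400 Mm = 4e+08 m; r₂ = 1.2 Gm = 1.2e+09 m.
Transfer semi-major axis: a_t = (r₁ + r₂)/2 = (4e+08 + 1.2e+09)/2 = 8e+08 m.
Circular speeds: v₁ = √(GM/r₁) = 258.36 m/s, v₂ = √(GM/r₂) = 149.164 m/s.
Transfer speeds (vis-viva v² = GM(2/r − 1/a_t)): v₁ᵗ = 316.425 m/s, v₂ᵗ = 105.475 m/s.
(a) ΔV₁ = |v₁ᵗ − v₁| ≈ 58.07 m/s = 58.07 m/s.
(b) ΔV₂ = |v₂ − v₂ᵗ| ≈ 43.69 m/s = 43.69 m/s.
(c) ΔV_total = ΔV₁ + ΔV₂ ≈ 101.8 m/s = 101.8 m/s.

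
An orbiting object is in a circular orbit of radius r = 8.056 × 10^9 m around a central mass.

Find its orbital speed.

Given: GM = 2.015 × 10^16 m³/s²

For a circular orbit, gravity supplies the centripetal force, so v = √(GM / r).
v = √(2.015e+16 / 8.056e+09) m/s ≈ 1582 m/s = 1.582 km/s.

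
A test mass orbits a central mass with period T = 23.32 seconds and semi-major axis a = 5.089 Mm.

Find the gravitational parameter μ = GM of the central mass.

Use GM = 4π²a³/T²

Convert to SI: a = 5.089 Mm = 5.089e+06 m.
GM = 4π² · a³ / T².
GM = 4π² · (5.089e+06)³ / (23.32)² m³/s² ≈ 9.568e+18 m³/s² = 9.568 × 10^18 m³/s².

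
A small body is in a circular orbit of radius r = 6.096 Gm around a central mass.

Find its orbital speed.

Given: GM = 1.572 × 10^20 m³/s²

Convert to SI: r = 6.096 Gm = 6.096e+09 m.
For a circular orbit, gravity supplies the centripetal force, so v = √(GM / r).
v = √(1.572e+20 / 6.096e+09) m/s ≈ 1.606e+05 m/s = 160.6 km/s.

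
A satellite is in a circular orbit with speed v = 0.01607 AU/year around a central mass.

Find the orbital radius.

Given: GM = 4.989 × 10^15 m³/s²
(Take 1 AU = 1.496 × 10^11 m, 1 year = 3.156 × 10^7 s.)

Convert to SI: v = 0.01607 AU/year = 76.1747 m/s.
For a circular orbit, v² = GM / r, so r = GM / v².
r = 4.989e+15 / (76.1747)² m ≈ 8.598e+11 m = 5.747 AU.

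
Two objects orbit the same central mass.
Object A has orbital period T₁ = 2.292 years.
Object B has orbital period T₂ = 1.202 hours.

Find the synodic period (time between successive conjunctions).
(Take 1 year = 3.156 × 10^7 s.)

Convert to SI: T₁ = 2.292 years = 7.23355e+07 s; T₂ = 1.202 hours = 4327.2 s.
T_syn = |T₁ · T₂ / (T₁ − T₂)|.
T_syn = |7.23355e+07 · 4327.2 / (7.23355e+07 − 4327.2)| s ≈ 4327 s = 1.202 hours.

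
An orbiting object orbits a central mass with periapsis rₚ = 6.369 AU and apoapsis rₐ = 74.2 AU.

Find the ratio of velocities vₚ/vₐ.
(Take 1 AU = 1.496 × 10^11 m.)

Convert to SI: rₚ = 6.369 AU = 9.52802e+11 m; rₐ = 74.2 AU = 1.11003e+13 m.
Conservation of angular momentum gives rₚvₚ = rₐvₐ, so vₚ/vₐ = rₐ/rₚ.
vₚ/vₐ = 1.11003e+13 / 9.52802e+11 ≈ 11.65.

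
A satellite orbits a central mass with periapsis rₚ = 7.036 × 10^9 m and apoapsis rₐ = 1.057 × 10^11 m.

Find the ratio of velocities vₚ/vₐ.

Conservation of angular momentum gives rₚvₚ = rₐvₐ, so vₚ/vₐ = rₐ/rₚ.
vₚ/vₐ = 1.057e+11 / 7.036e+09 ≈ 15.02.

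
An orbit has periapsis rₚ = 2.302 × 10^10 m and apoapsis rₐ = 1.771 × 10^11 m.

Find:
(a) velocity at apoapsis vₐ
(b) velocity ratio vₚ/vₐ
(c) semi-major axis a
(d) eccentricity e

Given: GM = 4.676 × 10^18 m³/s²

(a) With a = (rₚ + rₐ)/2 = 1.0006e+11 m, vₐ = √(GM (2/rₐ − 1/a)) = √(4.676e+18 · (2/1.771e+11 − 1/1.0006e+11)) m/s ≈ 2465 m/s
(b) Conservation of angular momentum (rₚvₚ = rₐvₐ) gives vₚ/vₐ = rₐ/rₚ = 1.771e+11/2.302e+10 ≈ 7.693
(c) a = (rₚ + rₐ)/2 = (2.302e+10 + 1.771e+11)/2 ≈ 1.001e+11 m
(d) e = (rₐ − rₚ)/(rₐ + rₚ) = (1.771e+11 − 2.302e+10)/(1.771e+11 + 2.302e+10) ≈ 0.7699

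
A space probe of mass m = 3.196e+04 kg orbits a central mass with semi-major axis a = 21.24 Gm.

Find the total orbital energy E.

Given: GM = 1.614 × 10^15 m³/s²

Convert to SI: a = 21.24 Gm = 2.124e+10 m.
E = −GMm / (2a).
E = −1.614e+15 · 3.196e+04 / (2 · 2.124e+10) J ≈ -1.214e+09 J = -1.214 GJ.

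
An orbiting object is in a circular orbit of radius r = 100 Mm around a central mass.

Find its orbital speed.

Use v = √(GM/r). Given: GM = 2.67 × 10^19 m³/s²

Convert to SI: r = 100 Mm = 1e+08 m.
For a circular orbit, gravity supplies the centripetal force, so v = √(GM / r).
v = √(2.67e+19 / 1e+08) m/s ≈ 5.167e+05 m/s = 516.7 km/s.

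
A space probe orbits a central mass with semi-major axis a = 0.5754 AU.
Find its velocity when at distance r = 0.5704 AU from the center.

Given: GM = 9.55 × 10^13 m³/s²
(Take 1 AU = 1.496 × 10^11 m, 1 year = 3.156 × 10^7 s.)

Convert to SI: a = 0.5754 AU = 8.60798e+10 m; r = 0.5704 AU = 8.53318e+10 m.
Vis-viva: v = √(GM · (2/r − 1/a)).
2/r − 1/a = 2/8.53318e+10 − 1/8.60798e+10 = 1.18208e-11 m⁻¹.
v = √(9.55e+13 · 1.18208e-11) m/s ≈ 33.6 m/s = 0.007088 AU/year.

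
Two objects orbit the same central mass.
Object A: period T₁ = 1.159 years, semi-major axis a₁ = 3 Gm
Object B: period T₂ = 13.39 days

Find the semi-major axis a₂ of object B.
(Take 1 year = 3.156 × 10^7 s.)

Convert to SI: T₁ = 1.159 years = 3.6578e+07 s; a₁ = 3 Gm = 3e+09 m; T₂ = 13.39 days = 1.1569e+06 s.
Kepler's third law: (T₁/T₂)² = (a₁/a₂)³ ⇒ a₂ = a₁ · (T₂/T₁)^(2/3).
T₂/T₁ = 1.1569e+06 / 3.6578e+07 = 0.0316282.
a₂ = 3e+09 · (0.0316282)^(2/3) m ≈ 3e+08 m = 300 Mm.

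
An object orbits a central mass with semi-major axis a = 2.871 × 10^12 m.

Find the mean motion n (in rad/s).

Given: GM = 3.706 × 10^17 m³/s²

n = √(GM / a³).
n = √(3.706e+17 / (2.871e+12)³) rad/s ≈ 1.251e-10 rad/s.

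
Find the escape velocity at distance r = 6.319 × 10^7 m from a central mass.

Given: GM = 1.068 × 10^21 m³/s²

Escape velocity comes from setting total energy to zero: ½v² − GM/r = 0 ⇒ v_esc = √(2GM / r).
v_esc = √(2 · 1.068e+21 / 6.319e+07) m/s ≈ 5.814e+06 m/s = 5814 km/s.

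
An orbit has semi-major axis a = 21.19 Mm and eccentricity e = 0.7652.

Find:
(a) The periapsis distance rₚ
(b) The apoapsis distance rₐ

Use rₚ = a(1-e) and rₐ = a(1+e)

Convert to SI: a = 21.19 Mm = 2.119e+07 m.
(a) rₚ = a(1 − e) = 2.119e+07 · (1 − 0.7652) = 2.119e+07 · 0.2348 ≈ 4.975e+06 m = 4.975 Mm.
(b) rₐ = a(1 + e) = 2.119e+07 · (1 + 0.7652) = 2.119e+07 · 1.7652 ≈ 3.74e+07 m = 37.4 Mm.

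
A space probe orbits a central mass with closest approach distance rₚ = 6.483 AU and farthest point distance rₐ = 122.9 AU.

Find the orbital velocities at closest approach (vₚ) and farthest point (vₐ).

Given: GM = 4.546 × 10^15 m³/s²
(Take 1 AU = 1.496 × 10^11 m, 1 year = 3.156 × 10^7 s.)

Convert to SI: rₚ = 6.483 AU = 9.69857e+11 m; rₐ = 122.9 AU = 1.83858e+13 m.
Use the vis-viva equation v² = GM(2/r − 1/a) with a = (rₚ + rₐ)/2 = (9.69857e+11 + 1.83858e+13)/2 = 9.67785e+12 m.
vₚ = √(GM · (2/rₚ − 1/a)) = √(4.546e+15 · (2/9.69857e+11 − 1/9.67785e+12)) m/s ≈ 94.37 m/s = 0.01991 AU/year.
vₐ = √(GM · (2/rₐ − 1/a)) = √(4.546e+15 · (2/1.83858e+13 − 1/9.67785e+12)) m/s ≈ 4.978 m/s = 0.00105 AU/year.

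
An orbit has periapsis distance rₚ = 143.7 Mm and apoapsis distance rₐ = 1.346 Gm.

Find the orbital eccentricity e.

Convert to SI: rₚ = 143.7 Mm = 1.437e+08 m; rₐ = 1.346 Gm = 1.346e+09 m.
e = (rₐ − rₚ) / (rₐ + rₚ).
e = (1.346e+09 − 1.437e+08) / (1.346e+09 + 1.437e+08) = 1.2023e+09 / 1.4897e+09 ≈ 0.8071.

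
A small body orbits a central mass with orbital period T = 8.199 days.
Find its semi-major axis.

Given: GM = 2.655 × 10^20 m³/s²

Convert to SI: T = 8.199 days = 708394 s.
Invert Kepler's third law: a = (GM · T² / (4π²))^(1/3).
Substituting T = 708394 s and GM = 2.655e+20 m³/s²:
a = (2.655e+20 · (708394)² / (4π²))^(1/3) m
a ≈ 1.5e+10 m = 15 Gm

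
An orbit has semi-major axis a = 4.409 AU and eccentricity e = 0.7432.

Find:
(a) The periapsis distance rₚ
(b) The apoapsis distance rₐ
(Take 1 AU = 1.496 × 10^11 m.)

Convert to SI: a = 4.409 AU = 6.59586e+11 m.
(a) rₚ = a(1 − e) = 6.59586e+11 · (1 − 0.7432) = 6.59586e+11 · 0.2568 ≈ 1.694e+11 m = 1.132 AU.
(b) rₐ = a(1 + e) = 6.59586e+11 · (1 + 0.7432) = 6.59586e+11 · 1.7432 ≈ 1.15e+12 m = 7.686 AU.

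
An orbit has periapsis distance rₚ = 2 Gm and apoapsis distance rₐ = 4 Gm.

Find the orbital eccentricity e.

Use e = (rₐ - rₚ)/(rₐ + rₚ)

Convert to SI: rₚ = 2 Gm = 2e+09 m; rₐ = 4 Gm = 4e+09 m.
e = (rₐ − rₚ) / (rₐ + rₚ).
e = (4e+09 − 2e+09) / (4e+09 + 2e+09) = 2e+09 / 6e+09 ≈ 0.3333.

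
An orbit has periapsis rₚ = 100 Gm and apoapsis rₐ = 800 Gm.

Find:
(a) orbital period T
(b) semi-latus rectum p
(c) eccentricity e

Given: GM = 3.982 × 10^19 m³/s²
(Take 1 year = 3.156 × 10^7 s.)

Convert to SI: rₚ = 100 Gm = 1e+11 m; rₐ = 800 Gm = 8e+11 m.
(a) With a = (rₚ + rₐ)/2 = 4.5e+11 m, T = 2π √(a³/GM) = 2π √((4.5e+11)³/3.982e+19) s ≈ 3.006e+08 s
(b) From a = (rₚ + rₐ)/2 = 4.5e+11 m and e = (rₐ − rₚ)/(rₐ + rₚ) = 0.777778, p = a(1 − e²) = 4.5e+11 · (1 − (0.777778)²) ≈ 1.778e+11 m
(c) e = (rₐ − rₚ)/(rₐ + rₚ) = (8e+11 − 1e+11)/(8e+11 + 1e+11) ≈ 0.7778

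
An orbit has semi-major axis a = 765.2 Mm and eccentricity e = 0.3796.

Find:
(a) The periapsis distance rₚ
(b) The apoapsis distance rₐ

Convert to SI: a = 765.2 Mm = 7.652e+08 m.
(a) rₚ = a(1 − e) = 7.652e+08 · (1 − 0.3796) = 7.652e+08 · 0.6204 ≈ 4.747e+08 m = 474.7 Mm.
(b) rₐ = a(1 + e) = 7.652e+08 · (1 + 0.3796) = 7.652e+08 · 1.3796 ≈ 1.056e+09 m = 1.056 Gm.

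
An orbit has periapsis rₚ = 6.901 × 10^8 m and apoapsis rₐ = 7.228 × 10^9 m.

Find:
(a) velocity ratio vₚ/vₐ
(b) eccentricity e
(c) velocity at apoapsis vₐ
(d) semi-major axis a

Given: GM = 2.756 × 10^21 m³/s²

(a) Conservation of angular momentum (rₚvₚ = rₐvₐ) gives vₚ/vₐ = rₐ/rₚ = 7.228e+09/6.901e+08 ≈ 10.47
(b) e = (rₐ − rₚ)/(rₐ + rₚ) = (7.228e+09 − 6.901e+08)/(7.228e+09 + 6.901e+08) ≈ 0.8257
(c) With a = (rₚ + rₐ)/2 = 3.95905e+09 m, vₐ = √(GM (2/rₐ − 1/a)) = √(2.756e+21 · (2/7.228e+09 − 1/3.95905e+09)) m/s ≈ 2.578e+05 m/s
(d) a = (rₚ + rₐ)/2 = (6.901e+08 + 7.228e+09)/2 ≈ 3.959e+09 m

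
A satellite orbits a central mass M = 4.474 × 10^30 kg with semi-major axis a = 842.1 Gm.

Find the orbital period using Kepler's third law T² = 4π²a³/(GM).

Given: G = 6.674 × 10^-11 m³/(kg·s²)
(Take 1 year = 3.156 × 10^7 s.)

Convert to SI: a = 842.1 Gm = 8.421e+11 m.
GM = G · M = 6.674e-11 · 4.474e+30 = 2.98595e+20 m³/s².
Kepler's third law: T = 2π √(a³ / GM).
Substituting a = 8.421e+11 m and GM = 2.98595e+20 m³/s²:
T = 2π √((8.421e+11)³ / 2.98595e+20) s
T ≈ 2.81e+08 s = 8.903 years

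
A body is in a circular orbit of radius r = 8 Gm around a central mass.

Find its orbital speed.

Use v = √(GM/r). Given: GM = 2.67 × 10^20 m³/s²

Convert to SI: r = 8 Gm = 8e+09 m.
For a circular orbit, gravity supplies the centripetal force, so v = √(GM / r).
v = √(2.67e+20 / 8e+09) m/s ≈ 1.827e+05 m/s = 182.7 km/s.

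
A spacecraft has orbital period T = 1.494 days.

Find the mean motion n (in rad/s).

Convert to SI: T = 1.494 days = 129082 s.
n = 2π / T.
n = 2π / 129082 s ≈ 4.868e-05 rad/s.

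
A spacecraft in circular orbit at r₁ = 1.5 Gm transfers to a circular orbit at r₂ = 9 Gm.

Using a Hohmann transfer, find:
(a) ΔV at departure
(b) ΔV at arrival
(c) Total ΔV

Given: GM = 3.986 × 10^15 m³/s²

Convert to SI: r₁ = 1.5 Gm = 1.5e+09 m; r₂ = 9 Gm = 9e+09 m.
Transfer semi-major axis: a_t = (r₁ + r₂)/2 = (1.5e+09 + 9e+09)/2 = 5.25e+09 m.
Circular speeds: v₁ = √(GM/r₁) = 1630.13 m/s, v₂ = √(GM/r₂) = 665.499 m/s.
Transfer speeds (vis-viva v² = GM(2/r − 1/a_t)): v₁ᵗ = 2134.34 m/s, v₂ᵗ = 355.724 m/s.
(a) ΔV₁ = |v₁ᵗ − v₁| ≈ 504.2 m/s = 504.2 m/s.
(b) ΔV₂ = |v₂ − v₂ᵗ| ≈ 309.8 m/s = 309.8 m/s.
(c) ΔV_total = ΔV₁ + ΔV₂ ≈ 814 m/s = 814 m/s.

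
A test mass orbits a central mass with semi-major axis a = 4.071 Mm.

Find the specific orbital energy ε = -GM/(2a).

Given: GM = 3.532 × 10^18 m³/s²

Convert to SI: a = 4.071 Mm = 4.071e+06 m.
ε = −GM / (2a).
ε = −3.532e+18 / (2 · 4.071e+06) J/kg ≈ -4.338e+11 J/kg = -433.8 GJ/kg.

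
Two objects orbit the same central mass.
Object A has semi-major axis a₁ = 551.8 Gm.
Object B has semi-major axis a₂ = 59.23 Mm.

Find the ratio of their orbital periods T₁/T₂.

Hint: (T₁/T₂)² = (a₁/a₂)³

Convert to SI: a₁ = 551.8 Gm = 5.518e+11 m; a₂ = 59.23 Mm = 5.923e+07 m.
From Kepler's third law, (T₁/T₂)² = (a₁/a₂)³, so T₁/T₂ = (a₁/a₂)^(3/2).
a₁/a₂ = 5.518e+11 / 5.923e+07 = 9316.22.
T₁/T₂ = (9316.22)^(3/2) ≈ 8.992e+05.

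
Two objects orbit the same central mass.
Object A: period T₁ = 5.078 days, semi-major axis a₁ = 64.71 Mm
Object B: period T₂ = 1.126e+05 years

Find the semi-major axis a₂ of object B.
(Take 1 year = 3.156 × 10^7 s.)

Convert to SI: T₁ = 5.078 days = 438739 s; a₁ = 64.71 Mm = 6.471e+07 m; T₂ = 1.126e+05 years = 3.55366e+12 s.
Kepler's third law: (T₁/T₂)² = (a₁/a₂)³ ⇒ a₂ = a₁ · (T₂/T₁)^(2/3).
T₂/T₁ = 3.55366e+12 / 438739 = 8.0997e+06.
a₂ = 6.471e+07 · (8.0997e+06)^(2/3) m ≈ 2.61e+12 m = 2.61 Tm.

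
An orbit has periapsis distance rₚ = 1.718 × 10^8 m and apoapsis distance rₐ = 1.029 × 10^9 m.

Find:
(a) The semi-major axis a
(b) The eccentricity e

(a) a = (rₚ + rₐ) / 2 = (1.718e+08 + 1.029e+09) / 2 ≈ 6.004e+08 m = 6.004 × 10^8 m.
(b) e = (rₐ − rₚ) / (rₐ + rₚ) = (1.029e+09 − 1.718e+08) / (1.029e+09 + 1.718e+08) ≈ 0.7139.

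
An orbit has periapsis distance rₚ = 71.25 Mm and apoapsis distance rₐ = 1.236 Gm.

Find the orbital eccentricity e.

Convert to SI: rₚ = 71.25 Mm = 7.125e+07 m; rₐ = 1.236 Gm = 1.236e+09 m.
e = (rₐ − rₚ) / (rₐ + rₚ).
e = (1.236e+09 − 7.125e+07) / (1.236e+09 + 7.125e+07) = 1.16475e+09 / 1.30725e+09 ≈ 0.891.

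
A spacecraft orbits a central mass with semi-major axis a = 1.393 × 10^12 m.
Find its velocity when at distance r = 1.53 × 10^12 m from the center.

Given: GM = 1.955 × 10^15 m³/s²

Vis-viva: v = √(GM · (2/r − 1/a)).
2/r − 1/a = 2/1.53e+12 − 1/1.393e+12 = 5.89314e-13 m⁻¹.
v = √(1.955e+15 · 5.89314e-13) m/s ≈ 33.94 m/s = 33.94 m/s.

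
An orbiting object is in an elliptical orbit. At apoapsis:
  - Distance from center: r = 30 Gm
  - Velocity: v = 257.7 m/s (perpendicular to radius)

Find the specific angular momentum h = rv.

Convert to SI: r = 30 Gm = 3e+10 m.
With v perpendicular to r, h = r · v.
h = 3e+10 · 257.7 m²/s ≈ 7.731e+12 m²/s.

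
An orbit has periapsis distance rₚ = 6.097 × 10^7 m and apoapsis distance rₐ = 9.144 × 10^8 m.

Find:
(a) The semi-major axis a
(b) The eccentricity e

(a) a = (rₚ + rₐ) / 2 = (6.097e+07 + 9.144e+08) / 2 ≈ 4.877e+08 m = 4.877 × 10^8 m.
(b) e = (rₐ − rₚ) / (rₐ + rₚ) = (9.144e+08 − 6.097e+07) / (9.144e+08 + 6.097e+07) ≈ 0.875.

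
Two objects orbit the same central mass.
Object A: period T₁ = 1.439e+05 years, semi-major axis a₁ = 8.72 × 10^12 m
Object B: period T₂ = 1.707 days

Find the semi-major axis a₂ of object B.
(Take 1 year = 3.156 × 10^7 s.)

Convert to SI: T₁ = 1.439e+05 years = 4.54148e+12 s; T₂ = 1.707 days = 147485 s.
Kepler's third law: (T₁/T₂)² = (a₁/a₂)³ ⇒ a₂ = a₁ · (T₂/T₁)^(2/3).
T₂/T₁ = 147485 / 4.54148e+12 = 3.2475e-08.
a₂ = 8.72e+12 · (3.2475e-08)^(2/3) m ≈ 8.876e+07 m = 8.876 × 10^7 m.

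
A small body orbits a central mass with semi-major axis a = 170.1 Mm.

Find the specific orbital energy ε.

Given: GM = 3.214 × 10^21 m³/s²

Convert to SI: a = 170.1 Mm = 1.701e+08 m.
ε = −GM / (2a).
ε = −3.214e+21 / (2 · 1.701e+08) J/kg ≈ -9.447e+12 J/kg = -9447 GJ/kg.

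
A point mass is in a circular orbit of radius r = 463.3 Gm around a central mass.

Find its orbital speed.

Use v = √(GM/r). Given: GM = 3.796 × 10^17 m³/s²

Convert to SI: r = 463.3 Gm = 4.633e+11 m.
For a circular orbit, gravity supplies the centripetal force, so v = √(GM / r).
v = √(3.796e+17 / 4.633e+11) m/s ≈ 905.2 m/s = 905.2 m/s.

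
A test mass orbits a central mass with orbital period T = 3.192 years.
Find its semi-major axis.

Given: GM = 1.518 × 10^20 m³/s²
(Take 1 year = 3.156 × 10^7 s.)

Convert to SI: T = 3.192 years = 1.0074e+08 s.
Invert Kepler's third law: a = (GM · T² / (4π²))^(1/3).
Substituting T = 1.0074e+08 s and GM = 1.518e+20 m³/s²:
a = (1.518e+20 · (1.0074e+08)² / (4π²))^(1/3) m
a ≈ 3.392e+11 m = 339.2 Gm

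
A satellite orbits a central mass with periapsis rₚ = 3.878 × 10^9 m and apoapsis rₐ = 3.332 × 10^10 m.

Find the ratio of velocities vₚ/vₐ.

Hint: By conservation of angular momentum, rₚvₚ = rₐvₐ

Conservation of angular momentum gives rₚvₚ = rₐvₐ, so vₚ/vₐ = rₐ/rₚ.
vₚ/vₐ = 3.332e+10 / 3.878e+09 ≈ 8.592.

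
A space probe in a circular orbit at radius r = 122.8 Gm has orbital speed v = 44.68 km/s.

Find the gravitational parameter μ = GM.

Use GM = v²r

Convert to SI: r = 122.8 Gm = 1.228e+11 m; v = 44.68 km/s = 44680 m/s.
For a circular orbit v² = GM/r, so GM = v² · r.
GM = (44680)² · 1.228e+11 m³/s² ≈ 2.451e+20 m³/s² = 2.451 × 10^20 m³/s².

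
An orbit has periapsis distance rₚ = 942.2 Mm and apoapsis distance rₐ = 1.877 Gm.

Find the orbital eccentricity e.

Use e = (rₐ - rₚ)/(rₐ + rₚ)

Convert to SI: rₚ = 942.2 Mm = 9.422e+08 m; rₐ = 1.877 Gm = 1.877e+09 m.
e = (rₐ − rₚ) / (rₐ + rₚ).
e = (1.877e+09 − 9.422e+08) / (1.877e+09 + 9.422e+08) = 9.348e+08 / 2.8192e+09 ≈ 0.3316.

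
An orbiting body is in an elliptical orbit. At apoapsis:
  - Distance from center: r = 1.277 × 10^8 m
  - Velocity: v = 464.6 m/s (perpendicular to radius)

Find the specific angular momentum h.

With v perpendicular to r, h = r · v.
h = 1.277e+08 · 464.6 m²/s ≈ 5.933e+10 m²/s.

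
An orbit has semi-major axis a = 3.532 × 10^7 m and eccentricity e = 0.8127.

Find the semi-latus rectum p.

p = a (1 − e²).
p = 3.532e+07 · (1 − (0.8127)²) = 3.532e+07 · 0.339519 ≈ 1.199e+07 m = 1.199 × 10^7 m.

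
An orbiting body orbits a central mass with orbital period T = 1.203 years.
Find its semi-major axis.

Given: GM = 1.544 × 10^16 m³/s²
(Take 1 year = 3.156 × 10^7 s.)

Convert to SI: T = 1.203 years = 3.79667e+07 s.
Invert Kepler's third law: a = (GM · T² / (4π²))^(1/3).
Substituting T = 3.79667e+07 s and GM = 1.544e+16 m³/s²:
a = (1.544e+16 · (3.79667e+07)² / (4π²))^(1/3) m
a ≈ 8.261e+09 m = 8.261 × 10^9 m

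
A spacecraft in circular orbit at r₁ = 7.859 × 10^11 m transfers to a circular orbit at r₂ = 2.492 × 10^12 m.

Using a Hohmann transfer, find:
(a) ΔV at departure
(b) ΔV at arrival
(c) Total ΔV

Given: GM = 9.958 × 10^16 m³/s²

Transfer semi-major axis: a_t = (r₁ + r₂)/2 = (7.859e+11 + 2.492e+12)/2 = 1.63895e+12 m.
Circular speeds: v₁ = √(GM/r₁) = 355.961 m/s, v₂ = √(GM/r₂) = 199.9 m/s.
Transfer speeds (vis-viva v² = GM(2/r − 1/a_t)): v₁ᵗ = 438.928 m/s, v₂ᵗ = 138.424 m/s.
(a) ΔV₁ = |v₁ᵗ − v₁| ≈ 82.97 m/s = 82.97 m/s.
(b) ΔV₂ = |v₂ − v₂ᵗ| ≈ 61.48 m/s = 61.48 m/s.
(c) ΔV_total = ΔV₁ + ΔV₂ ≈ 144.4 m/s = 144.4 m/s.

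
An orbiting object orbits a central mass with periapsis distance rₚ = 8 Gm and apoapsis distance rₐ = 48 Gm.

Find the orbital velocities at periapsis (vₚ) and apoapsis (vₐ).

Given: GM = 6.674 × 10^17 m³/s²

Convert to SI: rₚ = 8 Gm = 8e+09 m; rₐ = 48 Gm = 4.8e+10 m.
Use the vis-viva equation v² = GM(2/r − 1/a) with a = (rₚ + rₐ)/2 = (8e+09 + 4.8e+10)/2 = 2.8e+10 m.
vₚ = √(GM · (2/rₚ − 1/a)) = √(6.674e+17 · (2/8e+09 − 1/2.8e+10)) m/s ≈ 1.196e+04 m/s = 11.96 km/s.
vₐ = √(GM · (2/rₐ − 1/a)) = √(6.674e+17 · (2/4.8e+10 − 1/2.8e+10)) m/s ≈ 1993 m/s = 1.993 km/s.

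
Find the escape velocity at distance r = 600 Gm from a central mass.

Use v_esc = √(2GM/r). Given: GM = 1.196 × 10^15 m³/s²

Convert to SI: r = 600 Gm = 6e+11 m.
Escape velocity comes from setting total energy to zero: ½v² − GM/r = 0 ⇒ v_esc = √(2GM / r).
v_esc = √(2 · 1.196e+15 / 6e+11) m/s ≈ 63.14 m/s = 63.14 m/s.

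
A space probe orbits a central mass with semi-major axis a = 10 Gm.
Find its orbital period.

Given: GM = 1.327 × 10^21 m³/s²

Convert to SI: a = 10 Gm = 1e+10 m.
Kepler's third law: T = 2π √(a³ / GM).
Substituting a = 1e+10 m and GM = 1.327e+21 m³/s²:
T = 2π √((1e+10)³ / 1.327e+21) s
T ≈ 1.725e+05 s = 1.996 days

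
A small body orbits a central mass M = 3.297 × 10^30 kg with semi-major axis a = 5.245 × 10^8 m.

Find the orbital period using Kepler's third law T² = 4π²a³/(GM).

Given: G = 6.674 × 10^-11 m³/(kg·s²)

GM = G · M = 6.674e-11 · 3.297e+30 = 2.20042e+20 m³/s².
Kepler's third law: T = 2π √(a³ / GM).
Substituting a = 5.245e+08 m and GM = 2.20042e+20 m³/s²:
T = 2π √((5.245e+08)³ / 2.20042e+20) s
T ≈ 5088 s = 1.413 hours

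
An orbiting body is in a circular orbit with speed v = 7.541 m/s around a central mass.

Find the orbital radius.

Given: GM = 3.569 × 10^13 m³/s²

For a circular orbit, v² = GM / r, so r = GM / v².
r = 3.569e+13 / (7.541)² m ≈ 6.276e+11 m = 6.276 × 10^11 m.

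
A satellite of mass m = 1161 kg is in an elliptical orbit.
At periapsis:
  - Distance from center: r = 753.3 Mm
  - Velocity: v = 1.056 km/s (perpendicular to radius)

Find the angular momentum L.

Convert to SI: r = 753.3 Mm = 7.533e+08 m; v = 1.056 km/s = 1056 m/s.
Since v is perpendicular to r, L = m · v · r.
L = 1161 · 1056 · 7.533e+08 kg·m²/s ≈ 9.236e+14 kg·m²/s.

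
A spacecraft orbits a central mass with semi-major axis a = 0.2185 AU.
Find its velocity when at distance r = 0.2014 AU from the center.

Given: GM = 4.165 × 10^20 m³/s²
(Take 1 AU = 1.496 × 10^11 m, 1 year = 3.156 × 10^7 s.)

Convert to SI: a = 0.2185 AU = 3.26876e+10 m; r = 0.2014 AU = 3.01294e+10 m.
Vis-viva: v = √(GM · (2/r − 1/a)).
2/r − 1/a = 2/3.01294e+10 − 1/3.26876e+10 = 3.57876e-11 m⁻¹.
v = √(4.165e+20 · 3.57876e-11) m/s ≈ 1.221e+05 m/s = 25.76 AU/year.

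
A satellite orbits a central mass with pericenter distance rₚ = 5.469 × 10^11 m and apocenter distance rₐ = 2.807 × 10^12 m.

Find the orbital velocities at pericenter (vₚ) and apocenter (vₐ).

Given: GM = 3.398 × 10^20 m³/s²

Use the vis-viva equation v² = GM(2/r − 1/a) with a = (rₚ + rₐ)/2 = (5.469e+11 + 2.807e+12)/2 = 1.67695e+12 m.
vₚ = √(GM · (2/rₚ − 1/a)) = √(3.398e+20 · (2/5.469e+11 − 1/1.67695e+12)) m/s ≈ 3.225e+04 m/s = 32.25 km/s.
vₐ = √(GM · (2/rₐ − 1/a)) = √(3.398e+20 · (2/2.807e+12 − 1/1.67695e+12)) m/s ≈ 6283 m/s = 6.283 km/s.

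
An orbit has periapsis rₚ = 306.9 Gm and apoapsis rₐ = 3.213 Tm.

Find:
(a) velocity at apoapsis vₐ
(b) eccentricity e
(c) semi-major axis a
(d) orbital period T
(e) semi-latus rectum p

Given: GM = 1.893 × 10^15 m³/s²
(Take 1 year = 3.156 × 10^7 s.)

Convert to SI: rₚ = 306.9 Gm = 3.069e+11 m; rₐ = 3.213 Tm = 3.213e+12 m.
(a) With a = (rₚ + rₐ)/2 = 1.75995e+12 m, vₐ = √(GM (2/rₐ − 1/a)) = √(1.893e+15 · (2/3.213e+12 − 1/1.75995e+12)) m/s ≈ 10.14 m/s
(b) e = (rₐ − rₚ)/(rₐ + rₚ) = (3.213e+12 − 3.069e+11)/(3.213e+12 + 3.069e+11) ≈ 0.8256
(c) a = (rₚ + rₐ)/2 = (3.069e+11 + 3.213e+12)/2 ≈ 1.76e+12 m
(d) With a = (rₚ + rₐ)/2 = 1.75995e+12 m, T = 2π √(a³/GM) = 2π √((1.75995e+12)³/1.893e+15) s ≈ 3.372e+11 s
(e) From a = (rₚ + rₐ)/2 = 1.75995e+12 m and e = (rₐ − rₚ)/(rₐ + rₚ) = 0.82562, p = a(1 − e²) = 1.75995e+12 · (1 − (0.82562)²) ≈ 5.603e+11 m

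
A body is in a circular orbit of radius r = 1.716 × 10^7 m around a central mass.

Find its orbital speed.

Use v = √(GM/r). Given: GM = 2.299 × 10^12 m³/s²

For a circular orbit, gravity supplies the centripetal force, so v = √(GM / r).
v = √(2.299e+12 / 1.716e+07) m/s ≈ 366 m/s = 366 m/s.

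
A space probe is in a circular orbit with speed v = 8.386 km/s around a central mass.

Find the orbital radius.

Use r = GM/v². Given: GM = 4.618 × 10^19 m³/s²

Convert to SI: v = 8.386 km/s = 8386 m/s.
For a circular orbit, v² = GM / r, so r = GM / v².
r = 4.618e+19 / (8386)² m ≈ 6.567e+11 m = 656.7 Gm.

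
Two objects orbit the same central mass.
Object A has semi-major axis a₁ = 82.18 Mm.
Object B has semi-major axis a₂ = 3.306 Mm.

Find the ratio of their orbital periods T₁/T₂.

Convert to SI: a₁ = 82.18 Mm = 8.218e+07 m; a₂ = 3.306 Mm = 3.306e+06 m.
From Kepler's third law, (T₁/T₂)² = (a₁/a₂)³, so T₁/T₂ = (a₁/a₂)^(3/2).
a₁/a₂ = 8.218e+07 / 3.306e+06 = 24.8578.
T₁/T₂ = (24.8578)^(3/2) ≈ 123.9.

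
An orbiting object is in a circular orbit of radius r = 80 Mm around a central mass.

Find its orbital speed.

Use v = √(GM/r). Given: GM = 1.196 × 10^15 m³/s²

Convert to SI: r = 80 Mm = 8e+07 m.
For a circular orbit, gravity supplies the centripetal force, so v = √(GM / r).
v = √(1.196e+15 / 8e+07) m/s ≈ 3867 m/s = 3.867 km/s.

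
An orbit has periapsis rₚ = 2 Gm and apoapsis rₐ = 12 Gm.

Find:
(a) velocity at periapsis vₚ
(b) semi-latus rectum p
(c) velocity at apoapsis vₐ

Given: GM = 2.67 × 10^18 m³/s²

Convert to SI: rₚ = 2 Gm = 2e+09 m; rₐ = 12 Gm = 1.2e+10 m.
(a) With a = (rₚ + rₐ)/2 = 7e+09 m, vₚ = √(GM (2/rₚ − 1/a)) = √(2.67e+18 · (2/2e+09 − 1/7e+09)) m/s ≈ 4.784e+04 m/s
(b) From a = (rₚ + rₐ)/2 = 7e+09 m and e = (rₐ − rₚ)/(rₐ + rₚ) = 0.714286, p = a(1 − e²) = 7e+09 · (1 − (0.714286)²) ≈ 3.429e+09 m
(c) With a = (rₚ + rₐ)/2 = 7e+09 m, vₐ = √(GM (2/rₐ − 1/a)) = √(2.67e+18 · (2/1.2e+10 − 1/7e+09)) m/s ≈ 7973 m/s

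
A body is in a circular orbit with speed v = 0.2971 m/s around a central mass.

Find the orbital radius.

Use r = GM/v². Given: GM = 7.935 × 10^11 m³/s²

For a circular orbit, v² = GM / r, so r = GM / v².
r = 7.935e+11 / (0.2971)² m ≈ 8.99e+12 m = 8.99 Tm.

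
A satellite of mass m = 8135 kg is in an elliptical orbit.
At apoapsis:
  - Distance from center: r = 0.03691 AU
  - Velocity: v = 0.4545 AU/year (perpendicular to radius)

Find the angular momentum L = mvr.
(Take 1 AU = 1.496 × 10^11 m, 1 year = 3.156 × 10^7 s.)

Convert to SI: r = 0.03691 AU = 5.52174e+09 m; v = 0.4545 AU/year = 2154.41 m/s.
Since v is perpendicular to r, L = m · v · r.
L = 8135 · 2154.41 · 5.52174e+09 kg·m²/s ≈ 9.677e+16 kg·m²/s.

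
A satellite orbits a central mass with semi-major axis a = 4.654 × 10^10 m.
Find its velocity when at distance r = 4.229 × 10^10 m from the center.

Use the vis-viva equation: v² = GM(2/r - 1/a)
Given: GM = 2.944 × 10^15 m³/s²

Vis-viva: v = √(GM · (2/r − 1/a)).
2/r − 1/a = 2/4.229e+10 − 1/4.654e+10 = 2.58056e-11 m⁻¹.
v = √(2.944e+15 · 2.58056e-11) m/s ≈ 275.6 m/s = 275.6 m/s.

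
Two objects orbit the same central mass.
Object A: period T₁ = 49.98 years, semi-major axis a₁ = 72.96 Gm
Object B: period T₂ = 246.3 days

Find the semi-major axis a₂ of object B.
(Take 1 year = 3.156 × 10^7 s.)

Convert to SI: T₁ = 49.98 years = 1.57737e+09 s; a₁ = 72.96 Gm = 7.296e+10 m; T₂ = 246.3 days = 2.12803e+07 s.
Kepler's third law: (T₁/T₂)² = (a₁/a₂)³ ⇒ a₂ = a₁ · (T₂/T₁)^(2/3).
T₂/T₁ = 2.12803e+07 / 1.57737e+09 = 0.013491.
a₂ = 7.296e+10 · (0.013491)^(2/3) m ≈ 4.135e+09 m = 4.135 Gm.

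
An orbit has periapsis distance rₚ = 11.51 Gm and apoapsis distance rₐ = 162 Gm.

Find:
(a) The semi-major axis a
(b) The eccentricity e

Convert to SI: rₚ = 11.51 Gm = 1.151e+10 m; rₐ = 162 Gm = 1.62e+11 m.
(a) a = (rₚ + rₐ) / 2 = (1.151e+10 + 1.62e+11) / 2 ≈ 8.676e+10 m = 86.75 Gm.
(b) e = (rₐ − rₚ) / (rₐ + rₚ) = (1.62e+11 − 1.151e+10) / (1.62e+11 + 1.151e+10) ≈ 0.8673.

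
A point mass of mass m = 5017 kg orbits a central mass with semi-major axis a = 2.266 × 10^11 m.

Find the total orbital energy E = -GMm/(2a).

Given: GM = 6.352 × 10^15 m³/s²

E = −GMm / (2a).
E = −6.352e+15 · 5017 / (2 · 2.266e+11) J ≈ -7.032e+07 J = -70.32 MJ.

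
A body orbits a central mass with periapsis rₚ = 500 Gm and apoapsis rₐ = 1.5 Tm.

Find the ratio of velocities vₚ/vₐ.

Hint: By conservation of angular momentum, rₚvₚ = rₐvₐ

Convert to SI: rₚ = 500 Gm = 5e+11 m; rₐ = 1.5 Tm = 1.5e+12 m.
Conservation of angular momentum gives rₚvₚ = rₐvₐ, so vₚ/vₐ = rₐ/rₚ.
vₚ/vₐ = 1.5e+12 / 5e+11 ≈ 3.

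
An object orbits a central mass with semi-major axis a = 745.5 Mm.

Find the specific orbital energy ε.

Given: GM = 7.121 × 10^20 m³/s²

Convert to SI: a = 745.5 Mm = 7.455e+08 m.
ε = −GM / (2a).
ε = −7.121e+20 / (2 · 7.455e+08) J/kg ≈ -4.776e+11 J/kg = -477.6 GJ/kg.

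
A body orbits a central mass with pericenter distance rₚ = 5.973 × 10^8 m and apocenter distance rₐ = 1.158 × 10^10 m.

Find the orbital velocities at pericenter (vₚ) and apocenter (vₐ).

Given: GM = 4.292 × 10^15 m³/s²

Use the vis-viva equation v² = GM(2/r − 1/a) with a = (rₚ + rₐ)/2 = (5.973e+08 + 1.158e+10)/2 = 6.08865e+09 m.
vₚ = √(GM · (2/rₚ − 1/a)) = √(4.292e+15 · (2/5.973e+08 − 1/6.08865e+09)) m/s ≈ 3697 m/s = 3.697 km/s.
vₐ = √(GM · (2/rₐ − 1/a)) = √(4.292e+15 · (2/1.158e+10 − 1/6.08865e+09)) m/s ≈ 190.7 m/s = 190.7 m/s.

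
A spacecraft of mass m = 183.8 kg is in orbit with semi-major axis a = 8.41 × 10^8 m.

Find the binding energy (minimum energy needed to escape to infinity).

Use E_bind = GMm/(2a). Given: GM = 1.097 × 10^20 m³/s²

Total orbital energy is E = −GMm/(2a); binding energy is E_bind = −E = GMm/(2a).
E_bind = 1.097e+20 · 183.8 / (2 · 8.41e+08) J ≈ 1.199e+13 J = 11.99 TJ.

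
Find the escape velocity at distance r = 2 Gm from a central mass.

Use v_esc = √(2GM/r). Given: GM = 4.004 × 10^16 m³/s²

Convert to SI: r = 2 Gm = 2e+09 m.
Escape velocity comes from setting total energy to zero: ½v² − GM/r = 0 ⇒ v_esc = √(2GM / r).
v_esc = √(2 · 4.004e+16 / 2e+09) m/s ≈ 6328 m/s = 6.328 km/s.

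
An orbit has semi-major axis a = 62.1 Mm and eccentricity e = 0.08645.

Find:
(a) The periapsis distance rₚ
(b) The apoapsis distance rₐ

Convert to SI: a = 62.1 Mm = 6.21e+07 m.
(a) rₚ = a(1 − e) = 6.21e+07 · (1 − 0.08645) = 6.21e+07 · 0.91355 ≈ 5.673e+07 m = 56.73 Mm.
(b) rₐ = a(1 + e) = 6.21e+07 · (1 + 0.08645) = 6.21e+07 · 1.08645 ≈ 6.747e+07 m = 67.47 Mm.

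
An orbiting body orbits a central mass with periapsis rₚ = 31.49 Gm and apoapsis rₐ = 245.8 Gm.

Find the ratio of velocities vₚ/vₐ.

Convert to SI: rₚ = 31.49 Gm = 3.149e+10 m; rₐ = 245.8 Gm = 2.458e+11 m.
Conservation of angular momentum gives rₚvₚ = rₐvₐ, so vₚ/vₐ = rₐ/rₚ.
vₚ/vₐ = 2.458e+11 / 3.149e+10 ≈ 7.806.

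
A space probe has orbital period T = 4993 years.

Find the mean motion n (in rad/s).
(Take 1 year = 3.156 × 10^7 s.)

Convert to SI: T = 4993 years = 1.57579e+11 s.
n = 2π / T.
n = 2π / 1.57579e+11 s ≈ 3.987e-11 rad/s.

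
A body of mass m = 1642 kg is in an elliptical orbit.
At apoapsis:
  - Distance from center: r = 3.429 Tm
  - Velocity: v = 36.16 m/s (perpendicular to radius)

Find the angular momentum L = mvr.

Convert to SI: r = 3.429 Tm = 3.429e+12 m.
Since v is perpendicular to r, L = m · v · r.
L = 1642 · 36.16 · 3.429e+12 kg·m²/s ≈ 2.036e+17 kg·m²/s.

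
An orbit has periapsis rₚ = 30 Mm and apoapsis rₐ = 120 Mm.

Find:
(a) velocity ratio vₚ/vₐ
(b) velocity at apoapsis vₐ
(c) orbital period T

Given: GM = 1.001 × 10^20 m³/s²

Convert to SI: rₚ = 30 Mm = 3e+07 m; rₐ = 120 Mm = 1.2e+08 m.
(a) Conservation of angular momentum (rₚvₚ = rₐvₐ) gives vₚ/vₐ = rₐ/rₚ = 1.2e+08/3e+07 ≈ 4
(b) With a = (rₚ + rₐ)/2 = 7.5e+07 m, vₐ = √(GM (2/rₐ − 1/a)) = √(1.001e+20 · (2/1.2e+08 − 1/7.5e+07)) m/s ≈ 5.776e+05 m/s
(c) With a = (rₚ + rₐ)/2 = 7.5e+07 m, T = 2π √(a³/GM) = 2π √((7.5e+07)³/1.001e+20) s ≈ 407.9 s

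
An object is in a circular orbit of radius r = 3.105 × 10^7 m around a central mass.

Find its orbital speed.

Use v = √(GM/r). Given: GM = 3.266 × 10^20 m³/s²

For a circular orbit, gravity supplies the centripetal force, so v = √(GM / r).
v = √(3.266e+20 / 3.105e+07) m/s ≈ 3.243e+06 m/s = 3243 km/s.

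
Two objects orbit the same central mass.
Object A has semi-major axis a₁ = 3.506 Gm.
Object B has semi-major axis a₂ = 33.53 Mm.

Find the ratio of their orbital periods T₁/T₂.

Convert to SI: a₁ = 3.506 Gm = 3.506e+09 m; a₂ = 33.53 Mm = 3.353e+07 m.
From Kepler's third law, (T₁/T₂)² = (a₁/a₂)³, so T₁/T₂ = (a₁/a₂)^(3/2).
a₁/a₂ = 3.506e+09 / 3.353e+07 = 104.563.
T₁/T₂ = (104.563)^(3/2) ≈ 1069.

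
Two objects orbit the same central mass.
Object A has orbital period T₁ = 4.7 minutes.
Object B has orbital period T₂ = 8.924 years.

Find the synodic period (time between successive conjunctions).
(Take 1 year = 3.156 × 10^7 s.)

Convert to SI: T₁ = 4.7 minutes = 282 s; T₂ = 8.924 years = 2.81641e+08 s.
T_syn = |T₁ · T₂ / (T₁ − T₂)|.
T_syn = |282 · 2.81641e+08 / (282 − 2.81641e+08)| s ≈ 282 s = 4.7 minutes.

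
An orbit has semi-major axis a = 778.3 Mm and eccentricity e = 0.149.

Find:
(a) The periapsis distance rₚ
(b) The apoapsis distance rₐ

Convert to SI: a = 778.3 Mm = 7.783e+08 m.
(a) rₚ = a(1 − e) = 7.783e+08 · (1 − 0.149) = 7.783e+08 · 0.851 ≈ 6.623e+08 m = 662.3 Mm.
(b) rₐ = a(1 + e) = 7.783e+08 · (1 + 0.149) = 7.783e+08 · 1.149 ≈ 8.943e+08 m = 894.3 Mm.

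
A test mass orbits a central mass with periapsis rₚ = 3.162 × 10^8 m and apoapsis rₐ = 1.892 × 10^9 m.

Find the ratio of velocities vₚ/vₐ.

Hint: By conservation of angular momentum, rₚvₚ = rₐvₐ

Conservation of angular momentum gives rₚvₚ = rₐvₐ, so vₚ/vₐ = rₐ/rₚ.
vₚ/vₐ = 1.892e+09 / 3.162e+08 ≈ 5.984.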